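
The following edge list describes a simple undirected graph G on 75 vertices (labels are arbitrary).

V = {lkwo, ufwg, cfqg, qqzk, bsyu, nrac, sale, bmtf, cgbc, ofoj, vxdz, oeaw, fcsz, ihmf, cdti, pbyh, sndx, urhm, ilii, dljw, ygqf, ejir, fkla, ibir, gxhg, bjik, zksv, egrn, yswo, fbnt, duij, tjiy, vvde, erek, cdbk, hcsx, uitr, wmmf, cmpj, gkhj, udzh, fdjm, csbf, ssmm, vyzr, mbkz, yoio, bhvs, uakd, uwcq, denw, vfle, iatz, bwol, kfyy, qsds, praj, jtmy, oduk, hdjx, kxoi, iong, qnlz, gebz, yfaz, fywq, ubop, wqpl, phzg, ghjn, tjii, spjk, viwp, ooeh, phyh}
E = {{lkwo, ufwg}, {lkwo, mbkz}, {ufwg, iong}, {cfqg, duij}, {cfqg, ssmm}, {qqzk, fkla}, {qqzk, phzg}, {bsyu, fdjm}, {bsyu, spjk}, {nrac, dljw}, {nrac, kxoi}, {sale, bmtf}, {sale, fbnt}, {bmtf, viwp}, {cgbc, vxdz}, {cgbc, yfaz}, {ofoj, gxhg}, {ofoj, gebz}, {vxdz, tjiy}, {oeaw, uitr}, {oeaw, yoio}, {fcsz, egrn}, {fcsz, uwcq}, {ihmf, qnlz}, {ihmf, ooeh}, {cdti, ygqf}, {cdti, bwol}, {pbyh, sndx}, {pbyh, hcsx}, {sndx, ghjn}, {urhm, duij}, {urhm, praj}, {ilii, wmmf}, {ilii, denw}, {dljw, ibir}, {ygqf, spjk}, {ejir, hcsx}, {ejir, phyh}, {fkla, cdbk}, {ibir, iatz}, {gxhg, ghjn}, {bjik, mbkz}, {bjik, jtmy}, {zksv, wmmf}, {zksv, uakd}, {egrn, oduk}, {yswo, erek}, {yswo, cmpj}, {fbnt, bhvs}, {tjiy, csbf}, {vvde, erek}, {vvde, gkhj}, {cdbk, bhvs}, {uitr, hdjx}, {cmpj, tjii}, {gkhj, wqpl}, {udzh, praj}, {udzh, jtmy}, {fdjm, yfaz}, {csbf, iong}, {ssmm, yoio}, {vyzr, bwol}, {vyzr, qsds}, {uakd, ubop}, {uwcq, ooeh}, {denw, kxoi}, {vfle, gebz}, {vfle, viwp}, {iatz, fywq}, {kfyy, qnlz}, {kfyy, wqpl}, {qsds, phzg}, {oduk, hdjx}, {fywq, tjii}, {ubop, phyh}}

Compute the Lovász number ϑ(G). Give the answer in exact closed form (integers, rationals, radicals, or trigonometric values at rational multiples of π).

75*cos(pi/75)/(cos(pi/75) + 1)

N(ibir) = {dljw, iatz}, |N(ibir)| = 2.
Vertex cdbk has 2 neighbors: fkla, bhvs.
Vertex sndx has 2 neighbors: pbyh, ghjn.
deg(ooeh) = 2; N(ooeh) = {ihmf, uwcq}.
G on 75 vertices is 2-regular; the odd cycle C_{75}.
The 38 distinct eigenvalues: [2.0, 1.993, 1.972, 1.937, 1.889, 1.827, 1.753, 1.666, 1.567, 1.458, 1.338, 1.209, 1.072, 0.927, 0.775, 0.618, 0.457, 0.292, 0.126, -0.042, -0.209, -0.375, -0.538, -0.697, -0.852, -1.0, -1.141, -1.275, -1.399, -1.514, -1.618, -1.711, -1.791, -1.86, -1.915, -1.956, -1.984, -1.998].
λ_max=2, λ_min=-2*cos(pi/75); ϑ = −75·λ_min/(λ_max−λ_min) = 75*cos(pi/75)/(cos(pi/75) + 1).
= 37.483545848… (decimal).
Sandwich: α(G)=37 ≤ ϑ(G)=75*cos(pi/75)/(cos(pi/75) + 1) ≤ χ(Ḡ)=38 (both strict).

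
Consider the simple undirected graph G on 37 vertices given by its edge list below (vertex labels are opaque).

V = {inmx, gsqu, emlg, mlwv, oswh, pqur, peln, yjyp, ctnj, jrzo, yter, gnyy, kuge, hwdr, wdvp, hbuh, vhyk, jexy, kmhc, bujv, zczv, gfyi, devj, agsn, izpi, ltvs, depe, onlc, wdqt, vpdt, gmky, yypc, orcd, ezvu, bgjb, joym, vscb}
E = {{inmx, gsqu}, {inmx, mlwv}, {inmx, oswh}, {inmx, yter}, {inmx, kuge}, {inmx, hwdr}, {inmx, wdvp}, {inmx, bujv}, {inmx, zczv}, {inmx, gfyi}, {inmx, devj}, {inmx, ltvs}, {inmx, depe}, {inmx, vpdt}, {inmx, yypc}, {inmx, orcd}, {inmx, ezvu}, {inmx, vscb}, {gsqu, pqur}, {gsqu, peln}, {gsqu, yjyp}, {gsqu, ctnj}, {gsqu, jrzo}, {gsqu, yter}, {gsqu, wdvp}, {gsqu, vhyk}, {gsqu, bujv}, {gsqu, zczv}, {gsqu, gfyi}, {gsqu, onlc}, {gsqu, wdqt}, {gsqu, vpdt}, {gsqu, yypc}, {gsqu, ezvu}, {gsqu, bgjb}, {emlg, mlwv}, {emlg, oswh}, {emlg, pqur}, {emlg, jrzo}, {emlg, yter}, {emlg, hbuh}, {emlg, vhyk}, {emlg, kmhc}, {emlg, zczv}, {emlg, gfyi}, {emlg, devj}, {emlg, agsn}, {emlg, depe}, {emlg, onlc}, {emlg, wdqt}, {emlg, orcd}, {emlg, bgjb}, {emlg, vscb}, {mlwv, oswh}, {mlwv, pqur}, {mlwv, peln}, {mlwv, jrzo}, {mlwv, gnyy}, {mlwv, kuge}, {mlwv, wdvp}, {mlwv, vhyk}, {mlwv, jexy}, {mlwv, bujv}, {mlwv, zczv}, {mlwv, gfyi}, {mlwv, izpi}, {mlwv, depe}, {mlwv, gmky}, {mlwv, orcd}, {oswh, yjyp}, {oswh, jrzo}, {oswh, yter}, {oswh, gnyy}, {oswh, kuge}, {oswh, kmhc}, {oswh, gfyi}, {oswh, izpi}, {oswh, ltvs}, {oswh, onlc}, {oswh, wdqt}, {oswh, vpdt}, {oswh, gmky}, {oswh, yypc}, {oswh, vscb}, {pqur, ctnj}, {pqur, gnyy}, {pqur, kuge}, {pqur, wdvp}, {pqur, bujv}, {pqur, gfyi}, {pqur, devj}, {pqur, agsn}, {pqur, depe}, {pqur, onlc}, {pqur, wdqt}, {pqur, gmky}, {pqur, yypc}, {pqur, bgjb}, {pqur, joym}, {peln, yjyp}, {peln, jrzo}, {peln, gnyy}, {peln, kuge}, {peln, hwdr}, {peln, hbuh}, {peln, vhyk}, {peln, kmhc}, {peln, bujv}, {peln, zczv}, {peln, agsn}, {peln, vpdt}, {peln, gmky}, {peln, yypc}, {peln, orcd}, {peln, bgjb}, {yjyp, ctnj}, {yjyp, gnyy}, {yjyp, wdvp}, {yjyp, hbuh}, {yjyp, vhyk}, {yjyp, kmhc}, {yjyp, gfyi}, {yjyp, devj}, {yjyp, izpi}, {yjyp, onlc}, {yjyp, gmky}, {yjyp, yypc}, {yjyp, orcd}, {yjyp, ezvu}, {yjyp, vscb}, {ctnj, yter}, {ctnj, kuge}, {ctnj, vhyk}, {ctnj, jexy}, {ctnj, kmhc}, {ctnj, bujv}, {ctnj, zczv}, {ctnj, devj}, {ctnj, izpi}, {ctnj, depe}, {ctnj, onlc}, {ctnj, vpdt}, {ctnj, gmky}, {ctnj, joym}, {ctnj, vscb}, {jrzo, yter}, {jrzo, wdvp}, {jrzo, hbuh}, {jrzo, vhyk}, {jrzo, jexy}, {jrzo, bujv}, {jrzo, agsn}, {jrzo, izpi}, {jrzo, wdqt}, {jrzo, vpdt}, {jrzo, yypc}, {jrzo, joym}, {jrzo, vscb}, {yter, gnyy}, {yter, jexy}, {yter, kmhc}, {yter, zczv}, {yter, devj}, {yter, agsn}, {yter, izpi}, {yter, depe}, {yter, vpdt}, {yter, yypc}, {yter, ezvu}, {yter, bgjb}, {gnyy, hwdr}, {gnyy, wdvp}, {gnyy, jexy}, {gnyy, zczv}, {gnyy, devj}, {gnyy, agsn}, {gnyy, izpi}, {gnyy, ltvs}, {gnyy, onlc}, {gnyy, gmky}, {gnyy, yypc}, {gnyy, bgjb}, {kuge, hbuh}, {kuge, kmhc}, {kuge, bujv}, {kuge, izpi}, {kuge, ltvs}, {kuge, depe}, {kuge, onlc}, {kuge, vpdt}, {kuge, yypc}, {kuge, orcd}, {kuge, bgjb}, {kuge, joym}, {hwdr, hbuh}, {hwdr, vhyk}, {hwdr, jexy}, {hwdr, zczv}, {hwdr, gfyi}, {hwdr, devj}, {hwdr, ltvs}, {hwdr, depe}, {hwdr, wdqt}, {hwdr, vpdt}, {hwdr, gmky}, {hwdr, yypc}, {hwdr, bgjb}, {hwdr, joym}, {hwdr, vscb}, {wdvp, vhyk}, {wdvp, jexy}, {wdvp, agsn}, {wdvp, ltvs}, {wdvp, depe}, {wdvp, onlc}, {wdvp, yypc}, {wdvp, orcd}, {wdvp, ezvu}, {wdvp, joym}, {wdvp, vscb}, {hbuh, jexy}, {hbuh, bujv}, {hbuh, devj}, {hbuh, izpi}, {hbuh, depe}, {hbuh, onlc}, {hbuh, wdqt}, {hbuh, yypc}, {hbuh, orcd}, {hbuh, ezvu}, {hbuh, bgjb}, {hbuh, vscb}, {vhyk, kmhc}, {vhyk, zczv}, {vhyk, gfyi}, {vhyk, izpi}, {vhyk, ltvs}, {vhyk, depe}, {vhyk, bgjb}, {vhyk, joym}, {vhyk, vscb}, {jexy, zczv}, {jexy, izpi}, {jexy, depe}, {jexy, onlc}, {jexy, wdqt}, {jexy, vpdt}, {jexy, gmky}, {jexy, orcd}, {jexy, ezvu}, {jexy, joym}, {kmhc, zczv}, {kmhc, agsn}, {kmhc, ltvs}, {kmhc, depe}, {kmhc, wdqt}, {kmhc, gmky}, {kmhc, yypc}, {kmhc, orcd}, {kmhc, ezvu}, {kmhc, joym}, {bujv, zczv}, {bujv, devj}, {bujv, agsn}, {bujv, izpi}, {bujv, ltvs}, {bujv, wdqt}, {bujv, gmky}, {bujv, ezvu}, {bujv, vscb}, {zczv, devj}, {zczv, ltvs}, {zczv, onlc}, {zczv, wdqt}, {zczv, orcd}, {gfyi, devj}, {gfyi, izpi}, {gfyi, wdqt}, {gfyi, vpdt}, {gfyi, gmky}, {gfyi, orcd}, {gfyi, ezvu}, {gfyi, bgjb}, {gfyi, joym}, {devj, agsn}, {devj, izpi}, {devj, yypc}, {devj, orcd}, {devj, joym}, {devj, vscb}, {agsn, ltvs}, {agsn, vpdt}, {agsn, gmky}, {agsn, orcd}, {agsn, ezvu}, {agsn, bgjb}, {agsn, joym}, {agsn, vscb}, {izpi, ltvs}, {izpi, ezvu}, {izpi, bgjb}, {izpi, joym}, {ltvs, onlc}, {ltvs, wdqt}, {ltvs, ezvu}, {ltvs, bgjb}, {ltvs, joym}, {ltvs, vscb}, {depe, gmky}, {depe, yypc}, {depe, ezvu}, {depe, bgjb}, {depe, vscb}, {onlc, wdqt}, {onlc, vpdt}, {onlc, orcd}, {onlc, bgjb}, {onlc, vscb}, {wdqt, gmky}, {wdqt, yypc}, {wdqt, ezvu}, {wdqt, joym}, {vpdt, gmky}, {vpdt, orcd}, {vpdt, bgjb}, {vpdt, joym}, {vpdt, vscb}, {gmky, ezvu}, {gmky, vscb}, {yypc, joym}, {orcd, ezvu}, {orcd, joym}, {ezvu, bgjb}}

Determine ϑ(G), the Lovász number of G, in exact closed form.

sqrt(37)

deg(wdqt) = 18; N(wdqt) = {gsqu, emlg, oswh, pqur, jrzo, hwdr, hbuh, jexy, kmhc, bujv, zczv, gfyi, ltvs, onlc, gmky, yypc, ezvu, joym}.
deg(ltvs) = 18; N(ltvs) = {inmx, oswh, gnyy, kuge, hwdr, wdvp, vhyk, kmhc, bujv, zczv, agsn, izpi, onlc, wdqt, ezvu, bgjb, joym, vscb}.
Vertex kmhc has 18 neighbors: emlg, oswh, peln, yjyp, ctnj, yter, kuge, vhyk, zczv, agsn, ltvs, depe, wdqt, gmky, yypc, orcd, ezvu, joym.
deg(gnyy) = 18; N(gnyy) = {mlwv, oswh, pqur, peln, yjyp, yter, hwdr, wdvp, jexy, zczv, devj, agsn, izpi, ltvs, onlc, gmky, yypc, bgjb}.
Every vertex has degree 18 (N=37); Paley(37): SR with (k,λ,μ)=(18,8,9).
The 3 distinct eigenvalues: [18.0, 2.541, -3.541].
λ_max=18, λ_min=-sqrt(37)/2 - 1/2; ϑ = −37·λ_min/(λ_max−λ_min) = sqrt(37).
≈ 6.0827625 (to 7 d.p.).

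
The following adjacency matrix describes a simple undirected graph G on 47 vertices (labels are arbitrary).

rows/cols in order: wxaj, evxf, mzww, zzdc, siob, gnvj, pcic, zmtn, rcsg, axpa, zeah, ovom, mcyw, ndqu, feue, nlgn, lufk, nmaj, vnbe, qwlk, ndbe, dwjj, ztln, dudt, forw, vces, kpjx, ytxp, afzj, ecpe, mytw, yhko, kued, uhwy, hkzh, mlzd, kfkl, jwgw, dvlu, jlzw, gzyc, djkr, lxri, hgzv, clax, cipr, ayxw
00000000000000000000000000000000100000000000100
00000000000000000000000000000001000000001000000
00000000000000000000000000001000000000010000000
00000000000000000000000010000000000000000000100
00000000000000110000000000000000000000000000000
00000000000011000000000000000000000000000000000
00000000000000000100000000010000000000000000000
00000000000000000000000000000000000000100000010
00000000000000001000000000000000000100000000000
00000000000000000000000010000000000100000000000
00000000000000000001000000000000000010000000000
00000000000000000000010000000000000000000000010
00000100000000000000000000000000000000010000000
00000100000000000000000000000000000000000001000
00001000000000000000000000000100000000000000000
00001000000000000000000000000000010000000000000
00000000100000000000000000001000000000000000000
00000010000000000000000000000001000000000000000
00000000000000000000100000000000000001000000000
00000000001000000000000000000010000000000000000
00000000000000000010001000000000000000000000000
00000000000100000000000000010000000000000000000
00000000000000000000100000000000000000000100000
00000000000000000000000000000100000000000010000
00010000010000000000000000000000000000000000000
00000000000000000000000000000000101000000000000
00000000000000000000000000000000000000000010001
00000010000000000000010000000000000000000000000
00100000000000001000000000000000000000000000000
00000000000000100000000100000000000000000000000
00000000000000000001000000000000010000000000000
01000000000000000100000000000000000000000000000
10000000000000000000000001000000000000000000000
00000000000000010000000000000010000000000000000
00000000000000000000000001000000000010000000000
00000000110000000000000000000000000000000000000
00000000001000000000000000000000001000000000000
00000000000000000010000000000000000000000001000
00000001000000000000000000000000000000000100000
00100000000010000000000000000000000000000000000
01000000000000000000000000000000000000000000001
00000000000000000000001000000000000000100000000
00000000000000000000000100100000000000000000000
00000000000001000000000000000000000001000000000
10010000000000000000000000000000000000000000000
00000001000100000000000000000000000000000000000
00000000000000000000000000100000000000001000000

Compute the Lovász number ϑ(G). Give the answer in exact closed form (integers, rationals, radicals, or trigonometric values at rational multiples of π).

N(pcic) = {nmaj, ytxp}, |N(pcic)| = 2.
deg(hgzv) = 2; N(hgzv) = {ndqu, jwgw}.
Vertex ovom has 2 neighbors: dwjj, cipr.
Vertex ayxw has 2 neighbors: kpjx, gzyc.
deg(v) = 2 for all v (|V|=47); a single 47-cycle (edge-transitive).
The 24 distinct eigenvalues: [2.0, 1.982155, 1.928938, 1.8413, 1.720803, 1.569599, 1.390385, 1.186359, 0.961164, 0.718816, 0.46364, 0.200191, -0.06683, -0.332659, -0.592551, -0.84187, -1.076165, -1.291256, -1.483304, -1.648883, -1.785038, -1.889338, -1.959923, -1.995534].
ϑ = −N·λ_min/(λ_max−λ_min) = −47·(-2*cos(pi/47))/(2−(-2*cos(pi/47))) = 47*cos(pi/47)/(cos(pi/47) + 1).
Numerically 23.4737315.
Check 23 ≤ 47*cos(pi/47)/(cos(pi/47) + 1) ≤ 24: both strict.

47*cos(pi/47)/(cos(pi/47) + 1)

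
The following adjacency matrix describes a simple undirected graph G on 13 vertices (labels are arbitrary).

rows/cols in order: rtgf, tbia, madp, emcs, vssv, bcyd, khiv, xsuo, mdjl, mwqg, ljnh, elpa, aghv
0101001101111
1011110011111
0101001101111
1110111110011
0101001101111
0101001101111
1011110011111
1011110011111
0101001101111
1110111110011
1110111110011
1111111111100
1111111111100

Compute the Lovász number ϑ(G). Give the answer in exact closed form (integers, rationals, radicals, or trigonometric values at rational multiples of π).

5

deg(bcyd) = 8; N(bcyd) = {tbia, emcs, khiv, xsuo, mwqg, ljnh, elpa, aghv}.
Vertex vssv has 8 neighbors: tbia, emcs, khiv, xsuo, mwqg, ljnh, elpa, aghv.
deg(emcs) = 10; N(emcs) = {rtgf, tbia, madp, vssv, bcyd, khiv, xsuo, mdjl, elpa, aghv}.
Vertex mwqg has 10 neighbors: rtgf, tbia, madp, vssv, bcyd, khiv, xsuo, mdjl, elpa, aghv.
Complete multipartite on [5, 3, 3, 2]: sandwich collapses at ϑ=5.
≈ 5.000000000 (to 9 d.p.).
Check 5 ≤ 5 ≤ 5: collapsed.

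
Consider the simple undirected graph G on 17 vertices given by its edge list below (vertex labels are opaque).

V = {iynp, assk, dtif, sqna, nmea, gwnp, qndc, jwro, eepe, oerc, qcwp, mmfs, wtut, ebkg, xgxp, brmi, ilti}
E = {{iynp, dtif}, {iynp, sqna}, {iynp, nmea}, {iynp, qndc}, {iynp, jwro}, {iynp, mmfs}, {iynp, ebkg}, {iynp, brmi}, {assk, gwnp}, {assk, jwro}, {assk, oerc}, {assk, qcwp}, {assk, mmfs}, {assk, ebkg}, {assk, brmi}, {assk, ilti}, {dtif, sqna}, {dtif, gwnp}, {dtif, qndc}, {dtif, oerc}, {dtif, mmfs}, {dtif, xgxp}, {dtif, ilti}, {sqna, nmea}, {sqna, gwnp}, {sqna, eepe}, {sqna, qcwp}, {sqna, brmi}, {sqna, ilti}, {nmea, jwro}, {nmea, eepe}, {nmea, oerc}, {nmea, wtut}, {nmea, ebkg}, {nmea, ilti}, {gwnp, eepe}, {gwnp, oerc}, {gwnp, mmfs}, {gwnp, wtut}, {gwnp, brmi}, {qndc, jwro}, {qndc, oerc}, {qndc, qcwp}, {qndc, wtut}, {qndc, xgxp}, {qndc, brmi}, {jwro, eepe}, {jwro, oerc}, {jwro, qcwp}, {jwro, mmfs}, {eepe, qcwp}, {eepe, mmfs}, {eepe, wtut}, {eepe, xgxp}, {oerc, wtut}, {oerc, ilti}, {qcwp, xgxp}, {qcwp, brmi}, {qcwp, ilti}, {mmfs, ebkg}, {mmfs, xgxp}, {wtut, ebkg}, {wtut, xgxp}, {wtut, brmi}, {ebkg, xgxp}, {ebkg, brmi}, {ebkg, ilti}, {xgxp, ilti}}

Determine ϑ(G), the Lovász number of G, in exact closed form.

sqrt(17)

Vertex assk has 8 neighbors: gwnp, jwro, oerc, qcwp, mmfs, ebkg, brmi, ilti.
N(oerc) = {assk, dtif, nmea, gwnp, qndc, jwro, wtut, ilti}, |N(oerc)| = 8.
Vertex jwro has 8 neighbors: iynp, assk, nmea, qndc, eepe, oerc, qcwp, mmfs.
N(brmi) = {iynp, assk, sqna, gwnp, qndc, qcwp, wtut, ebkg}, |N(brmi)| = 8.
G on 17 vertices is 8-regular; strongly regular (17,8,3,4).
A has 3 distinct eigenvalues ≈ [8.0, 1.56155, -2.56155].
With N=17: ϑ(G) = 17·(-(-sqrt(17)/2 - 1/2))/(8−(-sqrt(17)/2 - 1/2)) = sqrt(17).
ϑ(G) ≈ 4.123106.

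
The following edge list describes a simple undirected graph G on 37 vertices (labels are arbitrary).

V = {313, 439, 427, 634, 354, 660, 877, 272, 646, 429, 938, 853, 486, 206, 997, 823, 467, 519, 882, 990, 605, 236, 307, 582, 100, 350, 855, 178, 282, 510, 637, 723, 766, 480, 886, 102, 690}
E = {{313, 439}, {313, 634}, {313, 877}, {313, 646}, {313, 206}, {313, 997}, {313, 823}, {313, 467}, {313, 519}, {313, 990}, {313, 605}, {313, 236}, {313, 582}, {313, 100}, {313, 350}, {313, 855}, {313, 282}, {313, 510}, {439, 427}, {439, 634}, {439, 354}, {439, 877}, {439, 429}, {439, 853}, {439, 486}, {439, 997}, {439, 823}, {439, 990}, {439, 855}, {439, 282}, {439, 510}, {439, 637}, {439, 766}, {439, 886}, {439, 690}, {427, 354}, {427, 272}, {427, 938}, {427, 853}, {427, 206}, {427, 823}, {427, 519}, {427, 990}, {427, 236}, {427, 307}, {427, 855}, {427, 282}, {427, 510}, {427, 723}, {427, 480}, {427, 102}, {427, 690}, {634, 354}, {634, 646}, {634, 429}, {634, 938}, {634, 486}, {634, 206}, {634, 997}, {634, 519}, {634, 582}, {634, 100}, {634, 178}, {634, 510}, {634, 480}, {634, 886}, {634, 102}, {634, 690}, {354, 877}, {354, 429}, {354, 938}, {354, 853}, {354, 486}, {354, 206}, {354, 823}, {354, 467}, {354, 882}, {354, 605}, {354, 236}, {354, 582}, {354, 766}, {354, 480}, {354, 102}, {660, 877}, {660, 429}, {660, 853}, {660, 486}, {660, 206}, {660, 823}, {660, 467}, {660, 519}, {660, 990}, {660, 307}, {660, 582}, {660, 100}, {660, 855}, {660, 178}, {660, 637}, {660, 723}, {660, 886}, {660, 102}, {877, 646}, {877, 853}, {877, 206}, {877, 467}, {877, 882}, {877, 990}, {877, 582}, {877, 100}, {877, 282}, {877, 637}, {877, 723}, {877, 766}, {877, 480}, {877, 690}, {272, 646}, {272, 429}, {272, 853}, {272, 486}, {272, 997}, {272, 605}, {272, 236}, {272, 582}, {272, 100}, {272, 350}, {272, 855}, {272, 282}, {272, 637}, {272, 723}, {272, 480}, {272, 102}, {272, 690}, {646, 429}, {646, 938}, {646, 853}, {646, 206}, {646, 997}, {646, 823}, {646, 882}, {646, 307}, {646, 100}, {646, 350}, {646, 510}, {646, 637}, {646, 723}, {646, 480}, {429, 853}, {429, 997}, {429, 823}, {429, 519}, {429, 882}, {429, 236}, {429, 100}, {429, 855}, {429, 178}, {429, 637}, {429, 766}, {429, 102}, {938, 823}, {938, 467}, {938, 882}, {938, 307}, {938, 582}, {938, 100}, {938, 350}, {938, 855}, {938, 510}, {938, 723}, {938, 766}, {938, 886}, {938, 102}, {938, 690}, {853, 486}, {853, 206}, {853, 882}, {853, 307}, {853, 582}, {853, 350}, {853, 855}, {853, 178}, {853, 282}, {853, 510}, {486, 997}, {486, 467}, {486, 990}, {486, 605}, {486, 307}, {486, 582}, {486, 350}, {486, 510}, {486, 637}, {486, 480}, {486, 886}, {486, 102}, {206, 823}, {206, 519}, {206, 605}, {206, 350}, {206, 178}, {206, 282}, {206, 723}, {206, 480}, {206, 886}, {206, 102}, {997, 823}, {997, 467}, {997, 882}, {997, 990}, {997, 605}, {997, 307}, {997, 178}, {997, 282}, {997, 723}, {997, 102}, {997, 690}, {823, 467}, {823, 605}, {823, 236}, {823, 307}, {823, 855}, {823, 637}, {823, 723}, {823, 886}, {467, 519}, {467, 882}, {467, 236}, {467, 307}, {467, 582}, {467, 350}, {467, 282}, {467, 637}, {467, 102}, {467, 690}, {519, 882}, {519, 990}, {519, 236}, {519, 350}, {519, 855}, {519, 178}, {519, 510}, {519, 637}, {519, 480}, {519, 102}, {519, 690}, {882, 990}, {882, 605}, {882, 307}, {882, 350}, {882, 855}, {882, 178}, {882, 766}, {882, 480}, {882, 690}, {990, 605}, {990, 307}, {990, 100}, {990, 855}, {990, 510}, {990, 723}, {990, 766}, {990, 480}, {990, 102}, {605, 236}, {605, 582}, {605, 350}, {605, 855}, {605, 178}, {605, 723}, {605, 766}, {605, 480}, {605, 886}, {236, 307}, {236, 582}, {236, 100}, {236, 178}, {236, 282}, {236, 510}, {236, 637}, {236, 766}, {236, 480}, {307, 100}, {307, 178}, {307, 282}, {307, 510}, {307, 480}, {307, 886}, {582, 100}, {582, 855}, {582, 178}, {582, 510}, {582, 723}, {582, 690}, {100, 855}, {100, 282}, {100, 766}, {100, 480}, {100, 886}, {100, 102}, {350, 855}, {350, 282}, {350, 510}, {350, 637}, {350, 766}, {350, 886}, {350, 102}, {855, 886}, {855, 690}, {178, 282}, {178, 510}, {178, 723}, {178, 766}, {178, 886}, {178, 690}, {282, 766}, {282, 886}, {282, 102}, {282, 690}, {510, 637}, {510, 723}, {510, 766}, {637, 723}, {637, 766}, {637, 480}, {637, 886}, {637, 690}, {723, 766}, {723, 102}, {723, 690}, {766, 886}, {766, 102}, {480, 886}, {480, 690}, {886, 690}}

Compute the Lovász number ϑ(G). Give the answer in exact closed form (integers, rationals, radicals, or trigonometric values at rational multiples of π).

sqrt(37)

N(519) = {313, 427, 634, 660, 429, 206, 467, 882, 990, 236, 350, 855, 178, 510, 637, 480, 102, 690}, |N(519)| = 18.
N(350) = {313, 272, 646, 938, 853, 486, 206, 467, 519, 882, 605, 855, 282, 510, 637, 766, 886, 102}, |N(350)| = 18.
deg(938) = 18; N(938) = {427, 634, 354, 646, 823, 467, 882, 307, 582, 100, 350, 855, 510, 723, 766, 886, 102, 690}.
N(605) = {313, 354, 272, 486, 206, 997, 823, 882, 990, 236, 582, 350, 855, 178, 723, 766, 480, 886}, |N(605)| = 18.
37-vertex 18-regular graph: strongly regular (37,18,8,9).
Distinct eigenvalues (to 6 d.p.): [18.0, 2.541381, -3.541381].
Lovász: ϑ = −37(-sqrt(37)/2 - 1/2)/(18+-(-sqrt(37)/2 - 1/2)) = sqrt(37).
= 6.0827625… (decimal).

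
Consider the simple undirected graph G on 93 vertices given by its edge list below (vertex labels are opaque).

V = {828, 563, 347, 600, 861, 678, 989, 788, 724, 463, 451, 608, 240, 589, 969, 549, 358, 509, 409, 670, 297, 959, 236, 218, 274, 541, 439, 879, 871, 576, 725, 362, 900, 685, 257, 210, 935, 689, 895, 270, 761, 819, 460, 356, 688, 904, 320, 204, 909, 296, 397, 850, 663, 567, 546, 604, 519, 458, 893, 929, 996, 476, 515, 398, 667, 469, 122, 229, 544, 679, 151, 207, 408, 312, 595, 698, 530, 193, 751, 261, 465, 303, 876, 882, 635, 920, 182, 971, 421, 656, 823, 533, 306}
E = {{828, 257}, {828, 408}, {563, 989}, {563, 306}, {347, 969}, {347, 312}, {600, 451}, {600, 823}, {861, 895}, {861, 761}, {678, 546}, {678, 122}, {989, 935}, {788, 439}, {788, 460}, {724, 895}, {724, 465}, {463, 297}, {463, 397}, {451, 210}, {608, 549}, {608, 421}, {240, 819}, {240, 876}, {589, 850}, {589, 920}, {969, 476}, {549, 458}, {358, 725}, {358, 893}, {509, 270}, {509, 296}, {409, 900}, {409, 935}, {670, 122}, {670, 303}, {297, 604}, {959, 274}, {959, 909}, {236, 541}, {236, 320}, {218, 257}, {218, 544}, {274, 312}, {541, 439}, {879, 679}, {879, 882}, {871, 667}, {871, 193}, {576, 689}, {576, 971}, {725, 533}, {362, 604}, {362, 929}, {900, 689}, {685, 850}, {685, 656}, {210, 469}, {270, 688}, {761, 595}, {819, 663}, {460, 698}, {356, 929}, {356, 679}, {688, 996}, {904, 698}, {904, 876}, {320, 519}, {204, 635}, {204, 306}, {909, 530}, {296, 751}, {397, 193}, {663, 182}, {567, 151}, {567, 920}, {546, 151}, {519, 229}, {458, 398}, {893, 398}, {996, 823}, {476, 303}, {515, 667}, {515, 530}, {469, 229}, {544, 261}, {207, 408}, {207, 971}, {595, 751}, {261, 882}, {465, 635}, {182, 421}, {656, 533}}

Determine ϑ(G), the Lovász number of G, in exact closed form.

93*cos(pi/93)/(cos(pi/93) + 1)

deg(261) = 2; N(261) = {544, 882}.
N(257) = {828, 218}, |N(257)| = 2.
deg(893) = 2; N(893) = {358, 398}.
Vertex 828 has 2 neighbors: 257, 408.
93-vertex 2-regular graph: connected 2-regular on 93 ⇒ C_{93}.
A has 47 distinct eigenvalues ≈ [2.0, 1.99544, 1.98177, 1.95906, 1.92741, 1.88697, 1.83792, 1.78048, 1.71491, 1.64153, 1.56065, 1.47265, 1.37793, 1.27693, 1.1701, 1.05793, 0.94093, 0.81964, 0.69461, 0.56641, 0.43563, 0.30286, 0.1687, 0.03378, -0.1013, -0.23591, -0.36945, -0.50131, -0.63087, -0.75756, -0.88079, -1.0, -1.11465, -1.22421, -1.32819, -1.42611, -1.51752, -1.602, -1.67918, -1.74869, -1.81023, -1.86351, -1.90828, -1.94434, -1.97154, -1.98974, -1.99886].
−93·(-2*cos(pi/93)) / ((2)−(-2*cos(pi/93))) = 93*cos(pi/93)/(cos(pi/93) + 1) = ϑ(G).
≈ 46.48673 (to 5 d.p.).
Sandwich: α(G)=46 ≤ ϑ(G)=93*cos(pi/93)/(cos(pi/93) + 1) ≤ χ(Ḡ)=47 (both strict).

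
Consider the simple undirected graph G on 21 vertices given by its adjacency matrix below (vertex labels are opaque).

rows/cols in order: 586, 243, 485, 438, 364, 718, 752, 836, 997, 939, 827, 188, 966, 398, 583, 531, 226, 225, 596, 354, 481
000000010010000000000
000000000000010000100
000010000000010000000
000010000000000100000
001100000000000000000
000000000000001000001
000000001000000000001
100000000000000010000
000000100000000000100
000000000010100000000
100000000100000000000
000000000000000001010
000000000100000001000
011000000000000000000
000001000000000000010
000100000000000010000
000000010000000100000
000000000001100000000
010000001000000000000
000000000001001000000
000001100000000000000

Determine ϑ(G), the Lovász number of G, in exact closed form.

21*cos(pi/21)/(cos(pi/21) + 1)

deg(481) = 2; N(481) = {718, 752}.
N(226) = {836, 531}, |N(226)| = 2.
deg(398) = 2; N(398) = {243, 485}.
Vertex 836 has 2 neighbors: 586, 226.
Regular of degree 2 on 21 vertices: a single 21-cycle (edge-transitive).
spec(A) ≈ [2.0, 1.911146, 1.652478, 1.24698, 0.730682, 0.14946, -0.445042, -1.0, -1.466104, -1.801938, -1.977662] (distinct, 6 d.p.).
Lovász (edge-transitive): ϑ = −21·(-2*cos(pi/21))/((2)−(-2*cos(pi/21))) = 21*cos(pi/21)/(cos(pi/21) + 1).
= 10.44103… (decimal).
Sandwich: α(G)=10 ≤ ϑ(G)=21*cos(pi/21)/(cos(pi/21) + 1) ≤ χ(Ḡ)=11 (both strict).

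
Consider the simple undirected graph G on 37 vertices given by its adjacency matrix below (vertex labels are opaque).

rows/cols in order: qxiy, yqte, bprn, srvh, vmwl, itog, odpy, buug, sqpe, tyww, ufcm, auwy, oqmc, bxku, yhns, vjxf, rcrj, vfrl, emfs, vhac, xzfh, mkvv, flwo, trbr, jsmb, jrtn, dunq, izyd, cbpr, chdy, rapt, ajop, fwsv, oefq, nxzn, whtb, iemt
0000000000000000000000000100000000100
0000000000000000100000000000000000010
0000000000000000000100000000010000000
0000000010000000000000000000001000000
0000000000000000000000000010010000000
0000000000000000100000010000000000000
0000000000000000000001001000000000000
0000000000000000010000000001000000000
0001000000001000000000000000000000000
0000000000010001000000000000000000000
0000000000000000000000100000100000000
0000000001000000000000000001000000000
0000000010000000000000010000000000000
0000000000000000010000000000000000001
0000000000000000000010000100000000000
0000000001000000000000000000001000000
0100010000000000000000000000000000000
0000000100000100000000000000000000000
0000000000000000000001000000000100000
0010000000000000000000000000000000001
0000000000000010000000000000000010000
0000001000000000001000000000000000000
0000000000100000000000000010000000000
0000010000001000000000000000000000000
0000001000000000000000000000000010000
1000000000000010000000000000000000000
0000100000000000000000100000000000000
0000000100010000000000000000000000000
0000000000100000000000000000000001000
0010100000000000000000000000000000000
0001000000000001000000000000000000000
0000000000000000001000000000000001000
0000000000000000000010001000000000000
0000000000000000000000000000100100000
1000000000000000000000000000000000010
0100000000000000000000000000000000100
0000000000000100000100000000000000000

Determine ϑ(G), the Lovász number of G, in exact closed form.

37*cos(pi/37)/(cos(pi/37) + 1)

Vertex qxiy has 2 neighbors: jrtn, nxzn.
N(vjxf) = {tyww, rapt}, |N(vjxf)| = 2.
deg(flwo) = 2; N(flwo) = {ufcm, dunq}.
deg(dunq) = 2; N(dunq) = {vmwl, flwo}.
2-regular, N=37; the odd cycle C_{37}.
A has 19 distinct eigenvalues ≈ [2.0, 1.9712, 1.8858, 1.746, 1.5561, 1.3213, 1.0486, 0.7457, 0.4214, 0.0849, -0.254, -0.5856, -0.9004, -1.1893, -1.4439, -1.657, -1.8225, -1.9355, -1.9928].
Lovász (edge-transitive): ϑ = −37·(-2*cos(pi/37))/((2)−(-2*cos(pi/37))) = 37*cos(pi/37)/(cos(pi/37) + 1).
≈ 18.46661664 (to 8 d.p.).
Lovász sandwich 18 ≤ 37*cos(pi/37)/(cos(pi/37) + 1) ≤ 19: both strict.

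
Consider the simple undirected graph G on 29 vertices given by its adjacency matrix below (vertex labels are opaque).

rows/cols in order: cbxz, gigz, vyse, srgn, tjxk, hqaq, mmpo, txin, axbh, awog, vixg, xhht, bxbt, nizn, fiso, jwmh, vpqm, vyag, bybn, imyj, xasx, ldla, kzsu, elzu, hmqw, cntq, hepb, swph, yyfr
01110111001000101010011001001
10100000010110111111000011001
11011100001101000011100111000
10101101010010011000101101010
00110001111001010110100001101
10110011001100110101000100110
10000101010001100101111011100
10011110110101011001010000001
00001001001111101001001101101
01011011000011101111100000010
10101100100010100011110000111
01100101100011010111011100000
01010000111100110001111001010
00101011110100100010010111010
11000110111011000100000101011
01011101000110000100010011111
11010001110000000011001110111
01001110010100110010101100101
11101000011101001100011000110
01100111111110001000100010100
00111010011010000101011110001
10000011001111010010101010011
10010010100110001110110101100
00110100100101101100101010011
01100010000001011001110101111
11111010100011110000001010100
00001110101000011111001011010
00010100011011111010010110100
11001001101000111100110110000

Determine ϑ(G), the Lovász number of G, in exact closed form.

deg(xhht) = 14; N(xhht) = {gigz, vyse, hqaq, txin, axbh, bxbt, nizn, jwmh, vyag, bybn, imyj, ldla, kzsu, elzu}.
deg(yyfr) = 14; N(yyfr) = {cbxz, gigz, tjxk, txin, axbh, vixg, fiso, jwmh, vpqm, vyag, xasx, ldla, elzu, hmqw}.
N(vpqm) = {cbxz, gigz, srgn, txin, axbh, awog, bybn, imyj, kzsu, elzu, hmqw, hepb, swph, yyfr}, |N(vpqm)| = 14.
deg(fiso) = 14; N(fiso) = {cbxz, gigz, hqaq, mmpo, axbh, awog, vixg, bxbt, nizn, vyag, elzu, cntq, swph, yyfr}.
29-vertex 14-regular graph: Paley(29): SR with (k,λ,μ)=(14,6,7).
spec(A) ≈ [14.0, 2.193, -3.193] (distinct, 3 d.p.).
−29·(-sqrt(29)/2 - 1/2) / ((14)−(-sqrt(29)/2 - 1/2)) = sqrt(29) = ϑ(G).
Numerically 5.385165.

sqrt(29)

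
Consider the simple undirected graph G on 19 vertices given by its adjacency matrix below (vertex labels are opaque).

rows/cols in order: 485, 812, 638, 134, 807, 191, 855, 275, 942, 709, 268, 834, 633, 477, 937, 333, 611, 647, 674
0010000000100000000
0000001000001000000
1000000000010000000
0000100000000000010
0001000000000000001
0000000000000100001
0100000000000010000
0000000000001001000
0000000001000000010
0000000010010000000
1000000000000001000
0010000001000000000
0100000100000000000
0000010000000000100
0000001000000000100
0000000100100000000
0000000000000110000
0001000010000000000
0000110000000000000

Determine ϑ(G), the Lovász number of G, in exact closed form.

deg(134) = 2; N(134) = {807, 647}.
Vertex 647 has 2 neighbors: 134, 942.
Vertex 611 has 2 neighbors: 477, 937.
Vertex 485 has 2 neighbors: 638, 268.
Every vertex has degree 2 (N=19); connected 2-regular on 19 ⇒ C_{19}.
The 10 distinct eigenvalues: [2.0, 1.892, 1.578, 1.094, 0.491, -0.165, -0.803, -1.355, -1.759, -1.973].
With N=19: ϑ(G) = 19·(-(-1)*2*cos(pi/19))/(2−(-2*cos(pi/19))) = 19*cos(pi/19)/(cos(pi/19) + 1).
≈ 9.4347714 (to 7 d.p.).
Lovász sandwich 9 ≤ 19*cos(pi/19)/(cos(pi/19) + 1) ≤ 10: both strict.

19*cos(pi/19)/(cos(pi/19) + 1)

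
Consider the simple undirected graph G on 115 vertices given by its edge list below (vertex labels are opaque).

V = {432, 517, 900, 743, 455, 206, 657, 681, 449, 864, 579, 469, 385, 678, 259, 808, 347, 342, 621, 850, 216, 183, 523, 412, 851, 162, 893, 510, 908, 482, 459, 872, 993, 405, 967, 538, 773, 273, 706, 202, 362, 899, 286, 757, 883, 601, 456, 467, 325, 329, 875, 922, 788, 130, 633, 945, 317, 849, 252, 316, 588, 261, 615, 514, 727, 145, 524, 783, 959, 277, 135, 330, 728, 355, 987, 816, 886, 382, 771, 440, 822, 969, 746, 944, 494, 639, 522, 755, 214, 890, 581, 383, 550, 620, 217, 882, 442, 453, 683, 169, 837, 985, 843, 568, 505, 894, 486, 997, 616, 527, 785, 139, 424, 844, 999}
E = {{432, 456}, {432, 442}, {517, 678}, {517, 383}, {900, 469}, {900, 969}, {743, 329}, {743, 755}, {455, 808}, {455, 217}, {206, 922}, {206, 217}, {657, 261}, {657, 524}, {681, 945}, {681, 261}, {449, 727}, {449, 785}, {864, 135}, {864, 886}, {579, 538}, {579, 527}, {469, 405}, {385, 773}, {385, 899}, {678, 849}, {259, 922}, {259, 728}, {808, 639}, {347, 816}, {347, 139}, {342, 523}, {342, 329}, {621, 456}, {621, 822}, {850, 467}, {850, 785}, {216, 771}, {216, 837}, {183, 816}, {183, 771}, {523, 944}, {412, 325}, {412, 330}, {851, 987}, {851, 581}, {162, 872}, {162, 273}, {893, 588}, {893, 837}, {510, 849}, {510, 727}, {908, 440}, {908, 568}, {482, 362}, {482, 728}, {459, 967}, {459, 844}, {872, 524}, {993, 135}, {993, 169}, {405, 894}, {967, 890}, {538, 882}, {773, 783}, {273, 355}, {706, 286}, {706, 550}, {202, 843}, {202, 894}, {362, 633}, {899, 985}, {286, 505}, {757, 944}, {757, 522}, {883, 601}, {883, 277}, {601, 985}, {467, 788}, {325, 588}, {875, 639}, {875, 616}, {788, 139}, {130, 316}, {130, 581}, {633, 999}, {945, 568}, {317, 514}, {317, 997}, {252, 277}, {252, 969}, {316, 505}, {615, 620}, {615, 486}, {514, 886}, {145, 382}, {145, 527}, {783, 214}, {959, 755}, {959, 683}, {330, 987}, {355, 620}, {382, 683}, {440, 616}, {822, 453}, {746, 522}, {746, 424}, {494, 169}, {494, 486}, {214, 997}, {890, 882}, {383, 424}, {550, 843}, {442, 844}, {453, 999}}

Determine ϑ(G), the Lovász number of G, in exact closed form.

115*cos(pi/115)/(cos(pi/115) + 1)

deg(922) = 2; N(922) = {206, 259}.
N(743) = {329, 755}, |N(743)| = 2.
deg(286) = 2; N(286) = {706, 505}.
deg(130) = 2; N(130) = {316, 581}.
115-vertex 2-regular graph: a single 115-cycle (edge-transitive).
spec(A) ≈ [2.0, 1.99702, 1.98807, 1.97319, 1.95243, 1.92583, 1.89349, 1.8555, 1.81197, 1.76304, 1.70884, 1.64954, 1.58532, 1.51637, 1.44289, 1.36511, 1.28325, 1.19756, 1.1083, 1.01573, 0.92013, 0.82178, 0.72098, 0.61803, 0.51324, 0.40691, 0.29937, 0.19094, 0.08193, -0.02732, -0.13648, -0.24524, -0.35327, -0.46025, -0.56585, -0.66976, -0.77167, -0.87128, -0.96829, -1.06241, -1.15336, -1.24087, -1.32467, -1.40452, -1.48018, -1.55142, -1.61803, -1.67982, -1.73659, -1.78817, -1.83442, -1.8752, -1.91038, -1.93985, -1.96354, -1.98137, -1.99329, -1.99925] (distinct, 5 d.p.).
Lovász: ϑ = −115(-2*cos(pi/115))/(2+-(-1)*2*cos(pi/115)) = 115*cos(pi/115)/(cos(pi/115) + 1).
= 57.48927083… (decimal).
Sandwich: α(G)=57 ≤ ϑ(G)=115*cos(pi/115)/(cos(pi/115) + 1) ≤ χ(Ḡ)=58 (both strict).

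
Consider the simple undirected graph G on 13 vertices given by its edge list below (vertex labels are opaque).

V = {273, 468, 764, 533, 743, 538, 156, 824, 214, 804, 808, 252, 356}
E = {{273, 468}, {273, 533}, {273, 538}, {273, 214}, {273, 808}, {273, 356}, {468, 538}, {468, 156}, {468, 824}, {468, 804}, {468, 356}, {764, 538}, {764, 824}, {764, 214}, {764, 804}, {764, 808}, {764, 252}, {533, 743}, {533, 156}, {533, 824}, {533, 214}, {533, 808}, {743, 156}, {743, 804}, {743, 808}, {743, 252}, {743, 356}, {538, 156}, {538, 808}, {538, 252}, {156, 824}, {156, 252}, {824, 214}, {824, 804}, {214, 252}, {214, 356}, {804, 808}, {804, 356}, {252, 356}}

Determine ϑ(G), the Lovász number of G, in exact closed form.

N(743) = {533, 156, 804, 808, 252, 356}, |N(743)| = 6.
N(156) = {468, 533, 743, 538, 824, 252}, |N(156)| = 6.
N(824) = {468, 764, 533, 156, 214, 804}, |N(824)| = 6.
N(468) = {273, 538, 156, 824, 804, 356}, |N(468)| = 6.
Every vertex has degree 6 (N=13); SR(13,6,2,3) — a Paley graph.
Distinct eigenvalues (to 4 d.p.): [6.0, 1.3028, -2.3028].
λ_max=6, λ_min=-sqrt(13)/2 - 1/2; ϑ = −13·λ_min/(λ_max−λ_min) = sqrt(13).
Numerically 3.6056.

sqrt(13)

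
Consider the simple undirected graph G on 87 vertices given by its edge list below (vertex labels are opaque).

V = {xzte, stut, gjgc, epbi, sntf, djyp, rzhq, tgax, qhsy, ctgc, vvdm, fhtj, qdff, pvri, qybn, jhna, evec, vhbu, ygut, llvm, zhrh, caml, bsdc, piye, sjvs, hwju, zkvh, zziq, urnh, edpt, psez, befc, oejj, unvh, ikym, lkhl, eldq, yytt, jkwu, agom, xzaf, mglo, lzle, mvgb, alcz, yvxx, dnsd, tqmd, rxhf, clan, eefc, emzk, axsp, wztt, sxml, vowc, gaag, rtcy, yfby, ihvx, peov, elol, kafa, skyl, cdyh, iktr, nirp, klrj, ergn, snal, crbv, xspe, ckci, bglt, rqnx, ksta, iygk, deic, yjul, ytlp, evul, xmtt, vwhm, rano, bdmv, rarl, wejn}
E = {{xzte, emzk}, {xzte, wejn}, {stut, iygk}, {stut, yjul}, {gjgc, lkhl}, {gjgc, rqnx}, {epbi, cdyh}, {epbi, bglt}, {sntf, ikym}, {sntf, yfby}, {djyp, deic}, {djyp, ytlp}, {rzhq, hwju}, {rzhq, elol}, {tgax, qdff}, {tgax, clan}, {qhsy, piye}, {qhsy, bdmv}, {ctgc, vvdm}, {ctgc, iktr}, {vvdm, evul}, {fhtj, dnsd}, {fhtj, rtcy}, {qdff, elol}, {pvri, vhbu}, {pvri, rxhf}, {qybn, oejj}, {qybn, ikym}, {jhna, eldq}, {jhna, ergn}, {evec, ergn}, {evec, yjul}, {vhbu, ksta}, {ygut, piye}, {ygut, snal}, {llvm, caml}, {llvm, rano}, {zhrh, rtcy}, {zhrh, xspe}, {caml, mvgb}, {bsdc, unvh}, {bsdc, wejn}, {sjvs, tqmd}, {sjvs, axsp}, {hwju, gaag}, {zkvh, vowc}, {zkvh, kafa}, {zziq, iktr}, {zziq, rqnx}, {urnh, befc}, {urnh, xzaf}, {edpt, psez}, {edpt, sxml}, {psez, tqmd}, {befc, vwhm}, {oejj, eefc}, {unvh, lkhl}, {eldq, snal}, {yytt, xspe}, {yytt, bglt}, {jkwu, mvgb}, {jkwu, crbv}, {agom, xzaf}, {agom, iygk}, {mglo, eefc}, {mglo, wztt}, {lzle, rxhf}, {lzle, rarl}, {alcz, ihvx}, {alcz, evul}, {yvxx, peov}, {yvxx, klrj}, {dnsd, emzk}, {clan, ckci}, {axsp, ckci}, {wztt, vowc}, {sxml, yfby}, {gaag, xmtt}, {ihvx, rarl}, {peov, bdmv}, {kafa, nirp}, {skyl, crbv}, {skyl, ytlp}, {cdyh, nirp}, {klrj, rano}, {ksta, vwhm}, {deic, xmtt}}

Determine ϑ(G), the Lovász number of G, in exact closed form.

deg(gaag) = 2; N(gaag) = {hwju, xmtt}.
deg(iygk) = 2; N(iygk) = {stut, agom}.
N(rqnx) = {gjgc, zziq}, |N(rqnx)| = 2.
Vertex zhrh has 2 neighbors: rtcy, xspe.
G on 87 vertices is 2-regular; a single 87-cycle (edge-transitive).
spec(A) ≈ [2.0, 1.994786, 1.979173, 1.953241, 1.917126, 1.871016, 1.815151, 1.749823, 1.675372, 1.592186, 1.5007, 1.401389, 1.294773, 1.181406, 1.061879, 0.936817, 0.80687, 0.672717, 0.535057, 0.394607, 0.252099, 0.108278, -0.036108, -0.180306, -0.323564, -0.465135, -0.604281, -0.740276, -0.872412, -1.0, -1.122374, -1.238897, -1.34896, -1.451991, -1.547452, -1.634845, -1.713714, -1.78365, -1.844286, -1.895306, -1.936446, -1.96749, -1.988276, -1.998696] (distinct, 6 d.p.).
ϑ = −N·λ_min/(λ_max−λ_min) = −87·(-2*cos(pi/87))/(2−(-2*cos(pi/87))) = 87*cos(pi/87)/(cos(pi/87) + 1).
= 43.48581645… (decimal).
Sandwich: α(G)=43 ≤ ϑ(G)=87*cos(pi/87)/(cos(pi/87) + 1) ≤ χ(Ḡ)=44 (both strict).

87*cos(pi/87)/(cos(pi/87) + 1)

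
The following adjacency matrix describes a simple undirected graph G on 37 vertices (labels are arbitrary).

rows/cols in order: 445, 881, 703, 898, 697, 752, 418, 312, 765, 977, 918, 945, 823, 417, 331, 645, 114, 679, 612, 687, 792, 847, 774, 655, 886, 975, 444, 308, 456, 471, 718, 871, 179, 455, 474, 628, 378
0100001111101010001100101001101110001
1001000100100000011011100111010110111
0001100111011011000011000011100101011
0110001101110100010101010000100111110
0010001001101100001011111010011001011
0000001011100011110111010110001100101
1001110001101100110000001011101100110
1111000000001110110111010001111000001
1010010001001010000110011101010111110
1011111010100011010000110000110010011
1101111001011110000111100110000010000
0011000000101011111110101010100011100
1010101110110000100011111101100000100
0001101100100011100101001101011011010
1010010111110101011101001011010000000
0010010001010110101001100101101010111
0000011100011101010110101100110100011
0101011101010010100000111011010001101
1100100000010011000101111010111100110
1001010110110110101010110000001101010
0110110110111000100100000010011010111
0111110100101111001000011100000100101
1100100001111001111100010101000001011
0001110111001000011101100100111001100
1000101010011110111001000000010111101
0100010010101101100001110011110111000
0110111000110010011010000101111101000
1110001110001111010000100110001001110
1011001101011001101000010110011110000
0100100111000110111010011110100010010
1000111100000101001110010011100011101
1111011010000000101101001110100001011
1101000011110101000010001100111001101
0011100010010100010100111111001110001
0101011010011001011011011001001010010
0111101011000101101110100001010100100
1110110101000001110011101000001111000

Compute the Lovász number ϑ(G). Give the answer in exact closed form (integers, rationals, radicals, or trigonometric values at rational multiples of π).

sqrt(37)

deg(628) = 18; N(628) = {881, 703, 898, 697, 418, 765, 977, 417, 645, 114, 612, 687, 792, 774, 308, 471, 871, 474}.
Vertex 703 has 18 neighbors: 898, 697, 312, 765, 977, 945, 823, 331, 645, 792, 847, 444, 308, 456, 871, 455, 628, 378.
deg(687) = 18; N(687) = {445, 898, 752, 312, 765, 918, 945, 417, 331, 114, 612, 792, 774, 655, 718, 871, 455, 628}.
deg(612) = 18; N(612) = {445, 881, 697, 945, 331, 645, 687, 847, 774, 655, 886, 444, 456, 471, 718, 871, 474, 628}.
G on 37 vertices is 18-regular; Paley(37): SR with (k,λ,μ)=(18,8,9).
The 3 distinct eigenvalues: [18.0, 2.54138, -3.54138].
ϑ = −N·λ_min/(λ_max−λ_min) = −37·(-sqrt(37)/2 - 1/2)/(18−(-sqrt(37)/2 - 1/2)) = sqrt(37).
Numerically 6.082762530.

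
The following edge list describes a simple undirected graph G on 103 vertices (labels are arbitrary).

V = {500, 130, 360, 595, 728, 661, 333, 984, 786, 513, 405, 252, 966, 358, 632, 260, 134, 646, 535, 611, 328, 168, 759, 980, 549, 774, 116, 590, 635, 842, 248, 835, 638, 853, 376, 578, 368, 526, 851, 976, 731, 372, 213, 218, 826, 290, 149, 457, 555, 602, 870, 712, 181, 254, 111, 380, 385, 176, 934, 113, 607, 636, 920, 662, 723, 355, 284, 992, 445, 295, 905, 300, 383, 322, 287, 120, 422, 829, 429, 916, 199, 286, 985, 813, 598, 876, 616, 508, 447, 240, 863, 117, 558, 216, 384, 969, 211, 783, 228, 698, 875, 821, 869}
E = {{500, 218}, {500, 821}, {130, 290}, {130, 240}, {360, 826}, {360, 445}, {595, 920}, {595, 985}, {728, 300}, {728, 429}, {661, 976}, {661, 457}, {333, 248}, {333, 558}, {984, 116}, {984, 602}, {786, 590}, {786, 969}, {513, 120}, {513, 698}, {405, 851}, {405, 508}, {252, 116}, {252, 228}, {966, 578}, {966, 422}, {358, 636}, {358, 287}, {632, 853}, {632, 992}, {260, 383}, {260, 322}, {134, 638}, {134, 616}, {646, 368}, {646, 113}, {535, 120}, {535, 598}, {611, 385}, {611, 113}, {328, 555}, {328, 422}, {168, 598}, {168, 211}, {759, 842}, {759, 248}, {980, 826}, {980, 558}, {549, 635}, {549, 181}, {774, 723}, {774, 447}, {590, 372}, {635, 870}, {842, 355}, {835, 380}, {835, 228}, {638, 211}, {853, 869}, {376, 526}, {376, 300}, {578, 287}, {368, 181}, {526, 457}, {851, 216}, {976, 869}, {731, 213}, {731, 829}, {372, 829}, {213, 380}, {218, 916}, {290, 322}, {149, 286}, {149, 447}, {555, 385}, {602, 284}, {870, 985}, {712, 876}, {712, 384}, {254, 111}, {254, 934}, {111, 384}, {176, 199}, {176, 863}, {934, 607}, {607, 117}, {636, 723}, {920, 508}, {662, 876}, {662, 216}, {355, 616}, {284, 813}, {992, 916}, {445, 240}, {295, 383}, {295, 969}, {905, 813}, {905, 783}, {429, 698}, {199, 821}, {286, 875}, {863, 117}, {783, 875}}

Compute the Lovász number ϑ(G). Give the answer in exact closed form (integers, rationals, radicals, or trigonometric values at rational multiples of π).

103*cos(pi/103)/(cos(pi/103) + 1)

N(661) = {976, 457}, |N(661)| = 2.
Vertex 646 has 2 neighbors: 368, 113.
Vertex 322 has 2 neighbors: 260, 290.
N(376) = {526, 300}, |N(376)| = 2.
G on 103 vertices is 2-regular; the odd cycle C_{103}.
spec(A) ≈ [2.0, 1.9963, 1.9851, 1.9666, 1.9408, 1.9077, 1.8675, 1.8204, 1.7665, 1.7061, 1.6393, 1.5664, 1.4876, 1.4034, 1.3139, 1.2195, 1.1206, 1.0176, 0.9107, 0.8004, 0.6872, 0.5714, 0.4535, 0.3339, 0.2131, 0.0915, -0.0305, -0.1524, -0.2736, -0.3939, -0.5127, -0.6296, -0.7442, -0.856, -0.9646, -1.0696, -1.1706, -1.2673, -1.3593, -1.4462, -1.5277, -1.6036, -1.6735, -1.7371, -1.7943, -1.8448, -1.8885, -1.9251, -1.9546, -1.9768, -1.9916, -1.9991] (distinct, 4 d.p.).
Lovász: ϑ = −103(-2*cos(pi/103))/(2+-(-1)*2*cos(pi/103)) = 103*cos(pi/103)/(cos(pi/103) + 1).
≈ 51.48802047 (to 8 d.p.).
Lovász sandwich 51 ≤ 103*cos(pi/103)/(cos(pi/103) + 1) ≤ 52: both strict.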